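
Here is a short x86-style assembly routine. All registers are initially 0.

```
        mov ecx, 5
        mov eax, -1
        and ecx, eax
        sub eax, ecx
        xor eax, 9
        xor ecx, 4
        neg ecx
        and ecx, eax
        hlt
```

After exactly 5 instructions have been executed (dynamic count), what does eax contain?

-13

ecx=5
eax=-1
ecx=5&(-1)=5
eax=(-1)-5=-6
eax=(-6)^9=-13
After step 5: eax = -13.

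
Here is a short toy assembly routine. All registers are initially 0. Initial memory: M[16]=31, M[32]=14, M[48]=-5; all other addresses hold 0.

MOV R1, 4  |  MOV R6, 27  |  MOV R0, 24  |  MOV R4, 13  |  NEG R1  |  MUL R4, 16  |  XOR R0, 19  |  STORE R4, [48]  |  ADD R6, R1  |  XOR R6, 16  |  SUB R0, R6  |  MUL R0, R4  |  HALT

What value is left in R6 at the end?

after MOV R1, 4: R1=4
after MOV R6, 27: R6=27
after MOV R0, 24: R0=24
after MOV R4, 13: R4=13
after NEG R1: R1=-(4)=-4
after MUL R4, 16: R4=13*16=208
after XOR R0, 19: R0=24^19=11
STORE R4, [48] → M[48]=208
after ADD R6, R1: R6=27+(-4)=23
after XOR R6, 16: R6=23^16=7
after SUB R0, R6: R0=11-7=4
after MUL R0, R4: R0=4*208=832
halt.

7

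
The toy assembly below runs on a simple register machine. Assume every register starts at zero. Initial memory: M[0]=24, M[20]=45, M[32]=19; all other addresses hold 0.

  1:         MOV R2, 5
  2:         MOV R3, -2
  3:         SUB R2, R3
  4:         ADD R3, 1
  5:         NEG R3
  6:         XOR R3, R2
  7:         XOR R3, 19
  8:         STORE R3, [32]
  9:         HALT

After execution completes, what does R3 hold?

21

MOV R2, 5 → R2=5
MOV R3, -2 → R3=-2
SUB R2, R3 → R2=5-(-2)=7
ADD R3, 1 → R3=(-2)+1=-1
NEG R3 → R3=-(-1)=1
XOR R3, R2 → R3=1^7=6
XOR R3, 19 → R3=6^19=21
STORE R3, [32] → M[32]=21
halt.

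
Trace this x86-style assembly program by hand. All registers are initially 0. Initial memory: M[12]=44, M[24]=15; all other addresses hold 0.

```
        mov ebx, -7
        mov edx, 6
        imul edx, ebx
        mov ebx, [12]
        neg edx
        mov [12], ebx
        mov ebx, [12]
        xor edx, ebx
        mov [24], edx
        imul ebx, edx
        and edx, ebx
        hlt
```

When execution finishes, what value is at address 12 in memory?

44

mov ebx, -7 → ebx=-7
mov edx, 6 → edx=6
imul edx, ebx → edx=6*(-7)=-42
mov ebx, [12] → ebx=M[12]=44
neg edx → edx=-(-42)=42
mov [12], ebx → M[12]=44
mov ebx, [12] → ebx=M[12]=44
xor edx, ebx → edx=42^44=6
mov [24], edx → M[24]=6
imul ebx, edx → ebx=44*6=264
and edx, ebx → edx=6&264=0
halt.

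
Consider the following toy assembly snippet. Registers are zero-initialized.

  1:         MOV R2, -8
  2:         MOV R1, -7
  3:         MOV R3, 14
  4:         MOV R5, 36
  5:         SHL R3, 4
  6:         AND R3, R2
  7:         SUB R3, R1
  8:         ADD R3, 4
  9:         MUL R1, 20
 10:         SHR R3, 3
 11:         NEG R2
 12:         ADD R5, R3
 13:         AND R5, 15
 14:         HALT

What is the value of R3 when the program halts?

29

MOV R2, -8 → R2=-8
MOV R1, -7 → R1=-7
MOV R3, 14 → R3=14
MOV R5, 36 → R5=36
SHL R3, 4 → R3=14<<4=224
AND R3, R2 → R3=224&(-8)=224
SUB R3, R1 → R3=224-(-7)=231
ADD R3, 4 → R3=231+4=235
MUL R1, 20 → R1=(-7)*20=-140
SHR R3, 3 → R3=235>>3=29
NEG R2 → R2=-(-8)=8
ADD R5, R3 → R5=36+29=65
AND R5, 15 → R5=65&15=1
halt.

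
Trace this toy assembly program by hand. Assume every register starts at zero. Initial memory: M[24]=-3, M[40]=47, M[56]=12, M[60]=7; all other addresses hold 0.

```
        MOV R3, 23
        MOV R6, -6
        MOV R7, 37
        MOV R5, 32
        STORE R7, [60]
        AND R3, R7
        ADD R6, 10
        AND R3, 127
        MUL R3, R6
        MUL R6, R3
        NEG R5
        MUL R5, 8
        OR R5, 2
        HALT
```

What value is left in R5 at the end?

after MOV R3, 23: R3=23
after MOV R6, -6: R6=-6
after MOV R7, 37: R7=37
after MOV R5, 32: R5=32
STORE R7, [60] → M[60]=37
after AND R3, R7: R3=23&37=5
after ADD R6, 10: R6=(-6)+10=4
after AND R3, 127: R3=5&127=5
after MUL R3, R6: R3=5*4=20
after MUL R6, R3: R6=4*20=80
after NEG R5: R5=-(32)=-32
after MUL R5, 8: R5=(-32)*8=-256
after OR R5, 2: R5=(-256)|2=-254
halt.

-254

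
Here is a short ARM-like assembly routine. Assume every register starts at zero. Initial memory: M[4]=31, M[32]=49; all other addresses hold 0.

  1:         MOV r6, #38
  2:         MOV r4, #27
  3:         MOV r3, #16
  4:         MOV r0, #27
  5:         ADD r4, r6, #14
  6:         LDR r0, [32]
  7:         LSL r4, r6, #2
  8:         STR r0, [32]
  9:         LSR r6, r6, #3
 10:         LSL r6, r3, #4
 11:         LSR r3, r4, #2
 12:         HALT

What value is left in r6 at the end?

256

r6=38
r4=27
r3=16
r0=27
r4=38+14=52
r0=M[32]=49
r4=38<<2=152
STR r0, [32] → M[32]=49
r6=38>>3=4
r6=16<<4=256
r3=152>>2=38
halt.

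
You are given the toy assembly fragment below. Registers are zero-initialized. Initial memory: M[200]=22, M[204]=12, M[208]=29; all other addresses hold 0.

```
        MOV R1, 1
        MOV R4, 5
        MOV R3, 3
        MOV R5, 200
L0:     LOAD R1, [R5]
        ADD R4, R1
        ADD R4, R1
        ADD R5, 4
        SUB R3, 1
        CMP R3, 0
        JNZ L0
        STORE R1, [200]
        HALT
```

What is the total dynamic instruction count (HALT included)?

27

MOV R1, 1 → R1=1
MOV R4, 5 → R4=5
MOV R3, 3 → R3=3
MOV R5, 200 → R5=200
LOAD R1, [R5] → R1=M[200]=22
ADD R4, R1 → R4=5+22=27
ADD R4, R1 → R4=27+22=49
ADD R5, 4 → R5=200+4=204
SUB R3, 1 → R3=3-1=2
CMP R3, 0  (cmp 2,0)
JNZ L0: taken
LOAD R1, [R5] → R1=M[204]=12
ADD R4, R1 → R4=49+12=61
ADD R4, R1 → R4=61+12=73
ADD R5, 4 → R5=204+4=208
SUB R3, 1 → R3=2-1=1
CMP R3, 0  (cmp 1,0)
JNZ L0: taken
LOAD R1, [R5] → R1=M[208]=29
ADD R4, R1 → R4=73+29=102
ADD R4, R1 → R4=102+29=131
ADD R5, 4 → R5=208+4=212
SUB R3, 1 → R3=1-1=0
CMP R3, 0  (cmp 0,0)
JNZ L0: not taken
STORE R1, [200] → M[200]=29
halt.
Total executed instructions: 27.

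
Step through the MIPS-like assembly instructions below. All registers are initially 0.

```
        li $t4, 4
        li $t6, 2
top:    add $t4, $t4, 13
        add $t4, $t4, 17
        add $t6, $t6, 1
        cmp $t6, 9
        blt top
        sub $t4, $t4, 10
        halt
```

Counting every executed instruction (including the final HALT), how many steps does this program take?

39

$t4=4
$t6=2
$t4=4+13=17
$t4=17+17=34
$t6=2+1=3
cmp $t6, 9  (cmp 3,9)
blt top: taken
$t4=34+13=47
$t4=47+17=64
$t6=3+1=4
cmp $t6, 9  (cmp 4,9)
blt top: taken
$t4=64+13=77
$t4=77+17=94
$t6=4+1=5
cmp $t6, 9  (cmp 5,9)
blt top: taken
$t4=94+13=107
$t4=107+17=124
$t6=5+1=6
cmp $t6, 9  (cmp 6,9)
blt top: taken
$t4=124+13=137
$t4=137+17=154
$t6=6+1=7
cmp $t6, 9  (cmp 7,9)
blt top: taken
$t4=154+13=167
$t4=167+17=184
$t6=7+1=8
cmp $t6, 9  (cmp 8,9)
blt top: taken
$t4=184+13=197
$t4=197+17=214
$t6=8+1=9
cmp $t6, 9  (cmp 9,9)
blt top: not taken
$t4=214-10=204
halt.
Total executed instructions: 39.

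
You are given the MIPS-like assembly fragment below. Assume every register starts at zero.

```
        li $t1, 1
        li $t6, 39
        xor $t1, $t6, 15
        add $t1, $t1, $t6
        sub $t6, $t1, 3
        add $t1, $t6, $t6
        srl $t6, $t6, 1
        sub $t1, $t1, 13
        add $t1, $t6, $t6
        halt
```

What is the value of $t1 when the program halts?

76

after li $t1, 1: $t1=1
after li $t6, 39: $t6=39
after xor $t1, $t6, 15: $t1=39^15=40
after add $t1, $t1, $t6: $t1=40+39=79
after sub $t6, $t1, 3: $t6=79-3=76
after add $t1, $t6, $t6: $t1=76+76=152
after srl $t6, $t6, 1: $t6=76>>1=38
after sub $t1, $t1, 13: $t1=152-13=139
after add $t1, $t6, $t6: $t1=38+38=76
halt.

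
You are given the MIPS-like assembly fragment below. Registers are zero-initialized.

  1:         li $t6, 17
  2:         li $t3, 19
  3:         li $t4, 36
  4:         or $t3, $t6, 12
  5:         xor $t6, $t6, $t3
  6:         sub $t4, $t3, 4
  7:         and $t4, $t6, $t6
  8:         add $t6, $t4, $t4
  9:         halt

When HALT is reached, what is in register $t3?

29

li $t6, 17 → $t6=17
li $t3, 19 → $t3=19
li $t4, 36 → $t4=36
or $t3, $t6, 12 → $t3=17|12=29
xor $t6, $t6, $t3 → $t6=17^29=12
sub $t4, $t3, 4 → $t4=29-4=25
and $t4, $t6, $t6 → $t4=12&12=12
add $t6, $t4, $t4 → $t6=12+12=24
halt.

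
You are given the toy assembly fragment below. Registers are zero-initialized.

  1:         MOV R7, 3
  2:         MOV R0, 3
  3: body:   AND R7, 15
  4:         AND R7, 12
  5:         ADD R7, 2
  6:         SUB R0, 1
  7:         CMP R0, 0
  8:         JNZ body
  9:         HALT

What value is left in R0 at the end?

after MOV R7, 3: R7=3
after MOV R0, 3: R0=3
after AND R7, 15: R7=3&15=3
after AND R7, 12: R7=3&12=0
after ADD R7, 2: R7=0+2=2
after SUB R0, 1: R0=3-1=2
CMP R0, 0  (cmp 2,0)
JNZ body: taken
after AND R7, 15: R7=2&15=2
after AND R7, 12: R7=2&12=0
after ADD R7, 2: R7=0+2=2
after SUB R0, 1: R0=2-1=1
CMP R0, 0  (cmp 1,0)
JNZ body: taken
after AND R7, 15: R7=2&15=2
after AND R7, 12: R7=2&12=0
after ADD R7, 2: R7=0+2=2
after SUB R0, 1: R0=1-1=0
CMP R0, 0  (cmp 0,0)
JNZ body: not taken
halt.

0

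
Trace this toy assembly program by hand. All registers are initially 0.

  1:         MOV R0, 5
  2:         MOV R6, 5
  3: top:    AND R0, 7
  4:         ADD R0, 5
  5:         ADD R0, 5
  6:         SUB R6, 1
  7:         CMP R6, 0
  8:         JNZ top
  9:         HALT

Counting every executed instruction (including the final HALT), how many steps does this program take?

33

R0=5
R6=5
R0=5&7=5
R0=5+5=10
R0=10+5=15
R6=5-1=4
CMP R6, 0  (cmp 4,0)
JNZ top: taken
R0=15&7=7
R0=7+5=12
R0=12+5=17
R6=4-1=3
CMP R6, 0  (cmp 3,0)
JNZ top: taken
R0=17&7=1
R0=1+5=6
R0=6+5=11
R6=3-1=2
CMP R6, 0  (cmp 2,0)
JNZ top: taken
R0=11&7=3
R0=3+5=8
R0=8+5=13
R6=2-1=1
CMP R6, 0  (cmp 1,0)
JNZ top: taken
R0=13&7=5
R0=5+5=10
R0=10+5=15
R6=1-1=0
CMP R6, 0  (cmp 0,0)
JNZ top: not taken
halt.
Total executed instructions: 33.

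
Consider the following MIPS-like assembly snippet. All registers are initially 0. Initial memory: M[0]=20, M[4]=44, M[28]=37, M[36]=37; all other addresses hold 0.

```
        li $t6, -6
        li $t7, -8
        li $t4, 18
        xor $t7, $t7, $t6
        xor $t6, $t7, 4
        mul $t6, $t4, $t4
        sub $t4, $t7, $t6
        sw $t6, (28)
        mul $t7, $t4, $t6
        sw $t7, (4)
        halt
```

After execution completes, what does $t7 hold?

-104328

after li $t6, -6: $t6=-6
after li $t7, -8: $t7=-8
after li $t4, 18: $t4=18
after xor $t7, $t7, $t6: $t7=(-8)^(-6)=2
after xor $t6, $t7, 4: $t6=2^4=6
after mul $t6, $t4, $t4: $t6=18*18=324
after sub $t4, $t7, $t6: $t4=2-324=-322
sw $t6, (28) → M[28]=324
after mul $t7, $t4, $t6: $t7=(-322)*324=-104328
sw $t7, (4) → M[4]=-104328
halt.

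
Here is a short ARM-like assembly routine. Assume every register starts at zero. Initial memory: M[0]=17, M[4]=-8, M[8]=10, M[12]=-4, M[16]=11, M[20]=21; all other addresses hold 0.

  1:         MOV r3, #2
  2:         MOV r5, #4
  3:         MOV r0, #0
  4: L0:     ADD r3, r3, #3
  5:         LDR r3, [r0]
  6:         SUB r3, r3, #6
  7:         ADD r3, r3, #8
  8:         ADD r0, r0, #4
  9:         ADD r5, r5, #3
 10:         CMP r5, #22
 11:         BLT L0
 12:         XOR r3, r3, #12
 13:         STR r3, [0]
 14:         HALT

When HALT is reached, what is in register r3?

r3=2
r5=4
r0=0
r3=2+3=5
r3=M[0]=17
r3=17-6=11
r3=11+8=19
r0=0+4=4
r5=4+3=7
CMP r5, #22  (cmp 7,22)
BLT L0: taken
r3=19+3=22
r3=M[4]=-8
r3=(-8)-6=-14
r3=(-14)+8=-6
r0=4+4=8
r5=7+3=10
CMP r5, #22  (cmp 10,22)
BLT L0: taken
r3=(-6)+3=-3
r3=M[8]=10
r3=10-6=4
r3=4+8=12
r0=8+4=12
r5=10+3=13
CMP r5, #22  (cmp 13,22)
BLT L0: taken
r3=12+3=15
r3=M[12]=-4
r3=(-4)-6=-10
r3=(-10)+8=-2
r0=12+4=16
r5=13+3=16
CMP r5, #22  (cmp 16,22)
BLT L0: taken
r3=(-2)+3=1
r3=M[16]=11
r3=11-6=5
r3=5+8=13
r0=16+4=20
r5=16+3=19
CMP r5, #22  (cmp 19,22)
BLT L0: taken
r3=13+3=16
r3=M[20]=21
r3=21-6=15
r3=15+8=23
r0=20+4=24
r5=19+3=22
CMP r5, #22  (cmp 22,22)
BLT L0: not taken
r3=23^12=27
STR r3, [0] → M[0]=27
halt.

27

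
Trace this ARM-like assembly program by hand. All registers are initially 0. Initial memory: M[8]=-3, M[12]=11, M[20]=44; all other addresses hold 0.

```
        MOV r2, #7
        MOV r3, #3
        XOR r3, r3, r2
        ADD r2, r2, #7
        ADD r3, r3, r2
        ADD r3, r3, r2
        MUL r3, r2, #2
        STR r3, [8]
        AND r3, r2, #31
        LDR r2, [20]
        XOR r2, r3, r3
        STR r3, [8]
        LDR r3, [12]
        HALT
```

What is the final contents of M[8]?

14

r2=7
r3=3
r3=3^7=4
r2=7+7=14
r3=4+14=18
r3=18+14=32
r3=14*2=28
STR r3, [8] → M[8]=28
r3=14&31=14
r2=M[20]=44
r2=14^14=0
STR r3, [8] → M[8]=14
r3=M[12]=11
halt.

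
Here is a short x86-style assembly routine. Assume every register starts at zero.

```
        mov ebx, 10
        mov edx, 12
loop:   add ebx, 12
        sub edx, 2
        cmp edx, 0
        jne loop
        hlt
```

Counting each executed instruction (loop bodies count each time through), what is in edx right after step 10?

ebx=10
edx=12
ebx=10+12=22
edx=12-2=10
cmp edx, 0  (cmp 10,0)
jne loop: taken
ebx=22+12=34
edx=10-2=8
cmp edx, 0  (cmp 8,0)
jne loop: taken
After step 10: edx = 8.

8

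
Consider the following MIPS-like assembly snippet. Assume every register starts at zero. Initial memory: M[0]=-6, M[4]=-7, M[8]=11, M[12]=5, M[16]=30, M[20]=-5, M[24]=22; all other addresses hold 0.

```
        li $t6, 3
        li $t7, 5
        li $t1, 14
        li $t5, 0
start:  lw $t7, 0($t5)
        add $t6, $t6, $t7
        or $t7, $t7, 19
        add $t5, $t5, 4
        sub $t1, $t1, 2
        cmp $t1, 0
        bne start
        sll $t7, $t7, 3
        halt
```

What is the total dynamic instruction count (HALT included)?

$t6=3
$t7=5
$t1=14
$t5=0
$t7=M[0]=-6
$t6=3+(-6)=-3
$t7=(-6)|19=-5
$t5=0+4=4
$t1=14-2=12
cmp $t1, 0  (cmp 12,0)
bne start: taken
$t7=M[4]=-7
$t6=(-3)+(-7)=-10
$t7=(-7)|19=-5
$t5=4+4=8
$t1=12-2=10
cmp $t1, 0  (cmp 10,0)
bne start: taken
$t7=M[8]=11
$t6=(-10)+11=1
$t7=11|19=27
$t5=8+4=12
$t1=10-2=8
cmp $t1, 0  (cmp 8,0)
bne start: taken
$t7=M[12]=5
$t6=1+5=6
$t7=5|19=23
$t5=12+4=16
$t1=8-2=6
cmp $t1, 0  (cmp 6,0)
bne start: taken
$t7=M[16]=30
$t6=6+30=36
$t7=30|19=31
$t5=16+4=20
$t1=6-2=4
cmp $t1, 0  (cmp 4,0)
bne start: taken
$t7=M[20]=-5
$t6=36+(-5)=31
$t7=(-5)|19=-5
$t5=20+4=24
$t1=4-2=2
cmp $t1, 0  (cmp 2,0)
bne start: taken
$t7=M[24]=22
$t6=31+22=53
$t7=22|19=23
$t5=24+4=28
$t1=2-2=0
cmp $t1, 0  (cmp 0,0)
bne start: not taken
$t7=23<<3=184
halt.
Total executed instructions: 55.

55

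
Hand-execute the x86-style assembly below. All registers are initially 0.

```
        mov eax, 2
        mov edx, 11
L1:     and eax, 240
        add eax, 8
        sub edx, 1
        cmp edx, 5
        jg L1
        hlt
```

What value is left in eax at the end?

eax=2
edx=11
eax=2&240=0
eax=0+8=8
edx=11-1=10
cmp edx, 5  (cmp 10,5)
jg L1: taken
eax=8&240=0
eax=0+8=8
edx=10-1=9
cmp edx, 5  (cmp 9,5)
jg L1: taken
eax=8&240=0
eax=0+8=8
edx=9-1=8
cmp edx, 5  (cmp 8,5)
jg L1: taken
eax=8&240=0
eax=0+8=8
edx=8-1=7
cmp edx, 5  (cmp 7,5)
jg L1: taken
eax=8&240=0
eax=0+8=8
edx=7-1=6
cmp edx, 5  (cmp 6,5)
jg L1: taken
eax=8&240=0
eax=0+8=8
edx=6-1=5
cmp edx, 5  (cmp 5,5)
jg L1: not taken
halt.

8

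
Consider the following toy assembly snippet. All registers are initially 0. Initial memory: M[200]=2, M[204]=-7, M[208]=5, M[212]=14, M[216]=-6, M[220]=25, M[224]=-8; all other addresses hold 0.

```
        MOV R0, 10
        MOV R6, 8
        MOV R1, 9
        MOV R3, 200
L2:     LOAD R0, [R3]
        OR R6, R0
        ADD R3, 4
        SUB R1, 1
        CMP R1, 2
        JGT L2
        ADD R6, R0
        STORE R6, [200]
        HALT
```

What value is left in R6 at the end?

-9

MOV R0, 10 → R0=10
MOV R6, 8 → R6=8
MOV R1, 9 → R1=9
MOV R3, 200 → R3=200
LOAD R0, [R3] → R0=M[200]=2
OR R6, R0 → R6=8|2=10
ADD R3, 4 → R3=200+4=204
SUB R1, 1 → R1=9-1=8
CMP R1, 2  (cmp 8,2)
JGT L2: taken
LOAD R0, [R3] → R0=M[204]=-7
OR R6, R0 → R6=10|(-7)=-5
ADD R3, 4 → R3=204+4=208
SUB R1, 1 → R1=8-1=7
CMP R1, 2  (cmp 7,2)
JGT L2: taken
LOAD R0, [R3] → R0=M[208]=5
OR R6, R0 → R6=(-5)|5=-1
ADD R3, 4 → R3=208+4=212
SUB R1, 1 → R1=7-1=6
CMP R1, 2  (cmp 6,2)
JGT L2: taken
LOAD R0, [R3] → R0=M[212]=14
OR R6, R0 → R6=(-1)|14=-1
ADD R3, 4 → R3=212+4=216
SUB R1, 1 → R1=6-1=5
CMP R1, 2  (cmp 5,2)
JGT L2: taken
LOAD R0, [R3] → R0=M[216]=-6
OR R6, R0 → R6=(-1)|(-6)=-1
ADD R3, 4 → R3=216+4=220
SUB R1, 1 → R1=5-1=4
CMP R1, 2  (cmp 4,2)
JGT L2: taken
LOAD R0, [R3] → R0=M[220]=25
OR R6, R0 → R6=(-1)|25=-1
ADD R3, 4 → R3=220+4=224
SUB R1, 1 → R1=4-1=3
CMP R1, 2  (cmp 3,2)
JGT L2: taken
LOAD R0, [R3] → R0=M[224]=-8
OR R6, R0 → R6=(-1)|(-8)=-1
ADD R3, 4 → R3=224+4=228
SUB R1, 1 → R1=3-1=2
CMP R1, 2  (cmp 2,2)
JGT L2: not taken
ADD R6, R0 → R6=(-1)+(-8)=-9
STORE R6, [200] → M[200]=-9
halt.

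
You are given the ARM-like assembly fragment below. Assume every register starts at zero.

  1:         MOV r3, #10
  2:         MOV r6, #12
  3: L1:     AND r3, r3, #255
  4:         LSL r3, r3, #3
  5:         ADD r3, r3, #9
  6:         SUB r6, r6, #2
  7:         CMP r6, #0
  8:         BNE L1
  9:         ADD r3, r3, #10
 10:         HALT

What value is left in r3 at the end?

1179

r3=10
r6=12
r3=10&255=10
r3=10<<3=80
r3=80+9=89
r6=12-2=10
CMP r6, #0  (cmp 10,0)
BNE L1: taken
r3=89&255=89
r3=89<<3=712
r3=712+9=721
r6=10-2=8
CMP r6, #0  (cmp 8,0)
BNE L1: taken
r3=721&255=209
r3=209<<3=1672
r3=1672+9=1681
r6=8-2=6
CMP r6, #0  (cmp 6,0)
BNE L1: taken
r3=1681&255=145
r3=145<<3=1160
r3=1160+9=1169
r6=6-2=4
CMP r6, #0  (cmp 4,0)
BNE L1: taken
r3=1169&255=145
r3=145<<3=1160
r3=1160+9=1169
r6=4-2=2
CMP r6, #0  (cmp 2,0)
BNE L1: taken
r3=1169&255=145
r3=145<<3=1160
r3=1160+9=1169
r6=2-2=0
CMP r6, #0  (cmp 0,0)
BNE L1: not taken
r3=1169+10=1179
halt.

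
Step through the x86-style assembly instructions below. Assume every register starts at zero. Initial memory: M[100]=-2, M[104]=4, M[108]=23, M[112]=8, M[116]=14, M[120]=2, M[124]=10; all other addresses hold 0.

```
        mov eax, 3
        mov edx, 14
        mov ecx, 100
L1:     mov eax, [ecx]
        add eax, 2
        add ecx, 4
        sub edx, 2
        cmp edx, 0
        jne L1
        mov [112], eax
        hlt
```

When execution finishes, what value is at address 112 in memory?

after mov eax, 3: eax=3
after mov edx, 14: edx=14
after mov ecx, 100: ecx=100
after mov eax, [ecx]: eax=M[100]=-2
after add eax, 2: eax=(-2)+2=0
after add ecx, 4: ecx=100+4=104
after sub edx, 2: edx=14-2=12
cmp edx, 0  (cmp 12,0)
jne L1: taken
after mov eax, [ecx]: eax=M[104]=4
after add eax, 2: eax=4+2=6
after add ecx, 4: ecx=104+4=108
after sub edx, 2: edx=12-2=10
cmp edx, 0  (cmp 10,0)
jne L1: taken
after mov eax, [ecx]: eax=M[108]=23
after add eax, 2: eax=23+2=25
after add ecx, 4: ecx=108+4=112
after sub edx, 2: edx=10-2=8
cmp edx, 0  (cmp 8,0)
jne L1: taken
after mov eax, [ecx]: eax=M[112]=8
after add eax, 2: eax=8+2=10
after add ecx, 4: ecx=112+4=116
after sub edx, 2: edx=8-2=6
cmp edx, 0  (cmp 6,0)
jne L1: taken
after mov eax, [ecx]: eax=M[116]=14
after add eax, 2: eax=14+2=16
after add ecx, 4: ecx=116+4=120
after sub edx, 2: edx=6-2=4
cmp edx, 0  (cmp 4,0)
jne L1: taken
after mov eax, [ecx]: eax=M[120]=2
after add eax, 2: eax=2+2=4
after add ecx, 4: ecx=120+4=124
after sub edx, 2: edx=4-2=2
cmp edx, 0  (cmp 2,0)
jne L1: taken
after mov eax, [ecx]: eax=M[124]=10
after add eax, 2: eax=10+2=12
after add ecx, 4: ecx=124+4=128
after sub edx, 2: edx=2-2=0
cmp edx, 0  (cmp 0,0)
jne L1: not taken
mov [112], eax → M[112]=12
halt.

12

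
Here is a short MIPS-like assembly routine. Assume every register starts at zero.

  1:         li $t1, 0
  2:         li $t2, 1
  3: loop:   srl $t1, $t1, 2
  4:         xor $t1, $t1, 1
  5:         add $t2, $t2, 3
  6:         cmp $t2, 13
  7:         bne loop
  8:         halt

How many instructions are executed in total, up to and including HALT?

$t1=0
$t2=1
$t1=0>>2=0
$t1=0^1=1
$t2=1+3=4
cmp $t2, 13  (cmp 4,13)
bne loop: taken
$t1=1>>2=0
$t1=0^1=1
$t2=4+3=7
cmp $t2, 13  (cmp 7,13)
bne loop: taken
$t1=1>>2=0
$t1=0^1=1
$t2=7+3=10
cmp $t2, 13  (cmp 10,13)
bne loop: taken
$t1=1>>2=0
$t1=0^1=1
$t2=10+3=13
cmp $t2, 13  (cmp 13,13)
bne loop: not taken
halt.
Total executed instructions: 23.

23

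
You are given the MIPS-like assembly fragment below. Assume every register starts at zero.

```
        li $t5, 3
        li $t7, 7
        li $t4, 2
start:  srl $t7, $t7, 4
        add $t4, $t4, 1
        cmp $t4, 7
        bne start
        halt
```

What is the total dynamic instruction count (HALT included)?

24

$t5=3
$t7=7
$t4=2
$t7=7>>4=0
$t4=2+1=3
cmp $t4, 7  (cmp 3,7)
bne start: taken
$t7=0>>4=0
$t4=3+1=4
cmp $t4, 7  (cmp 4,7)
bne start: taken
$t7=0>>4=0
$t4=4+1=5
cmp $t4, 7  (cmp 5,7)
bne start: taken
$t7=0>>4=0
$t4=5+1=6
cmp $t4, 7  (cmp 6,7)
bne start: taken
$t7=0>>4=0
$t4=6+1=7
cmp $t4, 7  (cmp 7,7)
bne start: not taken
halt.
Total executed instructions: 24.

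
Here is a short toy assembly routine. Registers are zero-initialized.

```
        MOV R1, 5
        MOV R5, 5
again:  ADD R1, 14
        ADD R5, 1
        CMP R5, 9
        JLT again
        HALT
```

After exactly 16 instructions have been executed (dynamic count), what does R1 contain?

61

R1=5
R5=5
R1=5+14=19
R5=5+1=6
CMP R5, 9  (cmp 6,9)
JLT again: taken
R1=19+14=33
R5=6+1=7
CMP R5, 9  (cmp 7,9)
JLT again: taken
R1=33+14=47
R5=7+1=8
CMP R5, 9  (cmp 8,9)
JLT again: taken
R1=47+14=61
R5=8+1=9
After step 16: R1 = 61.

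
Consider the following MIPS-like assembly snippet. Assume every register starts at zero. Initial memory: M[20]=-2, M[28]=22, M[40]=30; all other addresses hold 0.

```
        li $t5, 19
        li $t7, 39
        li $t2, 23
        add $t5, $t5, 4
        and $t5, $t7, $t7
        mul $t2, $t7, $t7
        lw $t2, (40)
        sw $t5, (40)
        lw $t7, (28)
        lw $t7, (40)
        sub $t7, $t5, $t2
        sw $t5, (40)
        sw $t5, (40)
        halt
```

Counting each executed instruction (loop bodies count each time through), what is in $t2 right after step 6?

1521

li $t5, 19 → $t5=19
li $t7, 39 → $t7=39
li $t2, 23 → $t2=23
add $t5, $t5, 4 → $t5=19+4=23
and $t5, $t7, $t7 → $t5=39&39=39
mul $t2, $t7, $t7 → $t2=39*39=1521
After step 6: $t2 = 1521.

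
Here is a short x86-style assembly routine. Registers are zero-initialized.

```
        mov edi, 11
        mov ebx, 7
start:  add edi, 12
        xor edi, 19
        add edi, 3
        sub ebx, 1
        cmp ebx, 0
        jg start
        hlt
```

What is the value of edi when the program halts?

after mov edi, 11: edi=11
after mov ebx, 7: ebx=7
after add edi, 12: edi=11+12=23
after xor edi, 19: edi=23^19=4
after add edi, 3: edi=4+3=7
after sub ebx, 1: ebx=7-1=6
cmp ebx, 0  (cmp 6,0)
jg start: taken
after add edi, 12: edi=7+12=19
after xor edi, 19: edi=19^19=0
after add edi, 3: edi=0+3=3
after sub ebx, 1: ebx=6-1=5
cmp ebx, 0  (cmp 5,0)
jg start: taken
after add edi, 12: edi=3+12=15
after xor edi, 19: edi=15^19=28
after add edi, 3: edi=28+3=31
after sub ebx, 1: ebx=5-1=4
cmp ebx, 0  (cmp 4,0)
jg start: taken
after add edi, 12: edi=31+12=43
after xor edi, 19: edi=43^19=56
after add edi, 3: edi=56+3=59
after sub ebx, 1: ebx=4-1=3
cmp ebx, 0  (cmp 3,0)
jg start: taken
after add edi, 12: edi=59+12=71
after xor edi, 19: edi=71^19=84
after add edi, 3: edi=84+3=87
after sub ebx, 1: ebx=3-1=2
cmp ebx, 0  (cmp 2,0)
jg start: taken
after add edi, 12: edi=87+12=99
after xor edi, 19: edi=99^19=112
after add edi, 3: edi=112+3=115
after sub ebx, 1: ebx=2-1=1
cmp ebx, 0  (cmp 1,0)
jg start: taken
after add edi, 12: edi=115+12=127
after xor edi, 19: edi=127^19=108
after add edi, 3: edi=108+3=111
after sub ebx, 1: ebx=1-1=0
cmp ebx, 0  (cmp 0,0)
jg start: not taken
halt.

111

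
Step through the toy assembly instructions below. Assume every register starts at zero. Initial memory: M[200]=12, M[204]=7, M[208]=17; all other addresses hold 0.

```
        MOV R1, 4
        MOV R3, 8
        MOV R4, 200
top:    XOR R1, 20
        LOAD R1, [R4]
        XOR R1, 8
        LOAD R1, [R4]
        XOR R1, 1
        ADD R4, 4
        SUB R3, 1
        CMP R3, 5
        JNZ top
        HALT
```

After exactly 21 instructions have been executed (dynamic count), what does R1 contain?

6

after MOV R1, 4: R1=4
after MOV R3, 8: R3=8
after MOV R4, 200: R4=200
after XOR R1, 20: R1=4^20=16
after LOAD R1, [R4]: R1=M[200]=12
after XOR R1, 8: R1=12^8=4
after LOAD R1, [R4]: R1=M[200]=12
after XOR R1, 1: R1=12^1=13
after ADD R4, 4: R4=200+4=204
after SUB R3, 1: R3=8-1=7
CMP R3, 5  (cmp 7,5)
JNZ top: taken
after XOR R1, 20: R1=13^20=25
after LOAD R1, [R4]: R1=M[204]=7
after XOR R1, 8: R1=7^8=15
after LOAD R1, [R4]: R1=M[204]=7
after XOR R1, 1: R1=7^1=6
after ADD R4, 4: R4=204+4=208
after SUB R3, 1: R3=7-1=6
CMP R3, 5  (cmp 6,5)
JNZ top: taken
After step 21: R1 = 6.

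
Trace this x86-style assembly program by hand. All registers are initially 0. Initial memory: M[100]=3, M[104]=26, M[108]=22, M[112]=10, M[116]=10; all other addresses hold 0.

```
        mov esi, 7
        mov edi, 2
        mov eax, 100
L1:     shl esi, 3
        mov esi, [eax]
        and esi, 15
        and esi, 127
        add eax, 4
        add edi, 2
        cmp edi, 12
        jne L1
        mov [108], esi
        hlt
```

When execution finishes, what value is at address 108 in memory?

esi=7
edi=2
eax=100
esi=7<<3=56
esi=M[100]=3
esi=3&15=3
esi=3&127=3
eax=100+4=104
edi=2+2=4
cmp edi, 12  (cmp 4,12)
jne L1: taken
esi=3<<3=24
esi=M[104]=26
esi=26&15=10
esi=10&127=10
eax=104+4=108
edi=4+2=6
cmp edi, 12  (cmp 6,12)
jne L1: taken
esi=10<<3=80
esi=M[108]=22
esi=22&15=6
esi=6&127=6
eax=108+4=112
edi=6+2=8
cmp edi, 12  (cmp 8,12)
jne L1: taken
esi=6<<3=48
esi=M[112]=10
esi=10&15=10
esi=10&127=10
eax=112+4=116
edi=8+2=10
cmp edi, 12  (cmp 10,12)
jne L1: taken
esi=10<<3=80
esi=M[116]=10
esi=10&15=10
esi=10&127=10
eax=116+4=120
edi=10+2=12
cmp edi, 12  (cmp 12,12)
jne L1: not taken
mov [108], esi → M[108]=10
halt.

10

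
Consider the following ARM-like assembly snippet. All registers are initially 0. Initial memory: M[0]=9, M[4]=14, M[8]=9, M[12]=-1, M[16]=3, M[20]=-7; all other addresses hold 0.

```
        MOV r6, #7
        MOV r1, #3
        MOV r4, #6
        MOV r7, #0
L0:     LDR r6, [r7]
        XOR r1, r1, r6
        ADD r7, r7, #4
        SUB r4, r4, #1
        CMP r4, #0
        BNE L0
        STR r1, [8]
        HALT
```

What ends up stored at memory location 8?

r6=7
r1=3
r4=6
r7=0
r6=M[0]=9
r1=3^9=10
r7=0+4=4
r4=6-1=5
CMP r4, #0  (cmp 5,0)
BNE L0: taken
r6=M[4]=14
r1=10^14=4
r7=4+4=8
r4=5-1=4
CMP r4, #0  (cmp 4,0)
BNE L0: taken
r6=M[8]=9
r1=4^9=13
r7=8+4=12
r4=4-1=3
CMP r4, #0  (cmp 3,0)
BNE L0: taken
r6=M[12]=-1
r1=13^(-1)=-14
r7=12+4=16
r4=3-1=2
CMP r4, #0  (cmp 2,0)
BNE L0: taken
r6=M[16]=3
r1=(-14)^3=-15
r7=16+4=20
r4=2-1=1
CMP r4, #0  (cmp 1,0)
BNE L0: taken
r6=M[20]=-7
r1=(-15)^(-7)=8
r7=20+4=24
r4=1-1=0
CMP r4, #0  (cmp 0,0)
BNE L0: not taken
STR r1, [8] → M[8]=8
halt.

8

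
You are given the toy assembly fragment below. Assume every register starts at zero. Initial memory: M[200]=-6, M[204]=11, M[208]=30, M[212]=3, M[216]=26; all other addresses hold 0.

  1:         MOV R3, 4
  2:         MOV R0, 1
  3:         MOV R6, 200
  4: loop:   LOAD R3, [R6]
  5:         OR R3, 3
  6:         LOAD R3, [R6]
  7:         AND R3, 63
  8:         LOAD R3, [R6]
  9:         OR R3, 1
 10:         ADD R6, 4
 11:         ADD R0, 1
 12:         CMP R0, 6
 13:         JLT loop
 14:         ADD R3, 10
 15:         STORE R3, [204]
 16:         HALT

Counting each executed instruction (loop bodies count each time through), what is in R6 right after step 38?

after MOV R3, 4: R3=4
after MOV R0, 1: R0=1
after MOV R6, 200: R6=200
after LOAD R3, [R6]: R3=M[200]=-6
after OR R3, 3: R3=(-6)|3=-5
after LOAD R3, [R6]: R3=M[200]=-6
after AND R3, 63: R3=(-6)&63=58
after LOAD R3, [R6]: R3=M[200]=-6
after OR R3, 1: R3=(-6)|1=-5
after ADD R6, 4: R6=200+4=204
after ADD R0, 1: R0=1+1=2
CMP R0, 6  (cmp 2,6)
JLT loop: taken
after LOAD R3, [R6]: R3=M[204]=11
after OR R3, 3: R3=11|3=11
after LOAD R3, [R6]: R3=M[204]=11
after AND R3, 63: R3=11&63=11
after LOAD R3, [R6]: R3=M[204]=11
after OR R3, 1: R3=11|1=11
after ADD R6, 4: R6=204+4=208
after ADD R0, 1: R0=2+1=3
CMP R0, 6  (cmp 3,6)
JLT loop: taken
after LOAD R3, [R6]: R3=M[208]=30
after OR R3, 3: R3=30|3=31
after LOAD R3, [R6]: R3=M[208]=30
after AND R3, 63: R3=30&63=30
after LOAD R3, [R6]: R3=M[208]=30
after OR R3, 1: R3=30|1=31
after ADD R6, 4: R6=208+4=212
after ADD R0, 1: R0=3+1=4
CMP R0, 6  (cmp 4,6)
JLT loop: taken
after LOAD R3, [R6]: R3=M[212]=3
after OR R3, 3: R3=3|3=3
after LOAD R3, [R6]: R3=M[212]=3
after AND R3, 63: R3=3&63=3
after LOAD R3, [R6]: R3=M[212]=3
After step 38: R6 = 212.

212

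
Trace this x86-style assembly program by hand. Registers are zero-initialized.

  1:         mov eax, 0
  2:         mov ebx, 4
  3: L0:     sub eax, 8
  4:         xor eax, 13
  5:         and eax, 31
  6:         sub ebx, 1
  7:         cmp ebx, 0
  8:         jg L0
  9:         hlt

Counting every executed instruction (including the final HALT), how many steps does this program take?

after mov eax, 0: eax=0
after mov ebx, 4: ebx=4
after sub eax, 8: eax=0-8=-8
after xor eax, 13: eax=(-8)^13=-11
after and eax, 31: eax=(-11)&31=21
after sub ebx, 1: ebx=4-1=3
cmp ebx, 0  (cmp 3,0)
jg L0: taken
after sub eax, 8: eax=21-8=13
after xor eax, 13: eax=13^13=0
after and eax, 31: eax=0&31=0
after sub ebx, 1: ebx=3-1=2
cmp ebx, 0  (cmp 2,0)
jg L0: taken
after sub eax, 8: eax=0-8=-8
after xor eax, 13: eax=(-8)^13=-11
after and eax, 31: eax=(-11)&31=21
after sub ebx, 1: ebx=2-1=1
cmp ebx, 0  (cmp 1,0)
jg L0: taken
after sub eax, 8: eax=21-8=13
after xor eax, 13: eax=13^13=0
after and eax, 31: eax=0&31=0
after sub ebx, 1: ebx=1-1=0
cmp ebx, 0  (cmp 0,0)
jg L0: not taken
halt.
Total executed instructions: 27.

27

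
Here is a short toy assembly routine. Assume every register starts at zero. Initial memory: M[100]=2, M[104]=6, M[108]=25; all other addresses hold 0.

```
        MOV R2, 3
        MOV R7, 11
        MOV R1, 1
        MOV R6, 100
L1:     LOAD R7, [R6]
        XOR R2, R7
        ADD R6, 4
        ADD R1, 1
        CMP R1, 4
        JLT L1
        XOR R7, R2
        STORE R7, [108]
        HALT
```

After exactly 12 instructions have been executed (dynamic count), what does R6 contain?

104

MOV R2, 3 → R2=3
MOV R7, 11 → R7=11
MOV R1, 1 → R1=1
MOV R6, 100 → R6=100
LOAD R7, [R6] → R7=M[100]=2
XOR R2, R7 → R2=3^2=1
ADD R6, 4 → R6=100+4=104
ADD R1, 1 → R1=1+1=2
CMP R1, 4  (cmp 2,4)
JLT L1: taken
LOAD R7, [R6] → R7=M[104]=6
XOR R2, R7 → R2=1^6=7
After step 12: R6 = 104.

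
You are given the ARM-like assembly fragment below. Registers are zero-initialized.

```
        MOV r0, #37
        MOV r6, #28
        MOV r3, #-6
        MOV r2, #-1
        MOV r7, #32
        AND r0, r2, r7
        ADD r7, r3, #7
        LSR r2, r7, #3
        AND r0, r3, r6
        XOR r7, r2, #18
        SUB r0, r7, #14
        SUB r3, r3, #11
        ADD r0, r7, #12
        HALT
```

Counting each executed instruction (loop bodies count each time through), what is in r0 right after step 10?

MOV r0, #37 → r0=37
MOV r6, #28 → r6=28
MOV r3, #-6 → r3=-6
MOV r2, #-1 → r2=-1
MOV r7, #32 → r7=32
AND r0, r2, r7 → r0=(-1)&32=32
ADD r7, r3, #7 → r7=(-6)+7=1
LSR r2, r7, #3 → r2=1>>3=0
AND r0, r3, r6 → r0=(-6)&28=24
XOR r7, r2, #18 → r7=0^18=18
After step 10: r0 = 24.

24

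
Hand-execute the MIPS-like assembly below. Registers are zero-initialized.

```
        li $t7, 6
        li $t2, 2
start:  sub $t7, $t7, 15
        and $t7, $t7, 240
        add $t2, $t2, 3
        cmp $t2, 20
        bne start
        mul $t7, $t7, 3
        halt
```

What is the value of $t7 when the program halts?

480

$t7=6
$t2=2
$t7=6-15=-9
$t7=(-9)&240=240
$t2=2+3=5
cmp $t2, 20  (cmp 5,20)
bne start: taken
$t7=240-15=225
$t7=225&240=224
$t2=5+3=8
cmp $t2, 20  (cmp 8,20)
bne start: taken
$t7=224-15=209
$t7=209&240=208
$t2=8+3=11
cmp $t2, 20  (cmp 11,20)
bne start: taken
$t7=208-15=193
$t7=193&240=192
$t2=11+3=14
cmp $t2, 20  (cmp 14,20)
bne start: taken
$t7=192-15=177
$t7=177&240=176
$t2=14+3=17
cmp $t2, 20  (cmp 17,20)
bne start: taken
$t7=176-15=161
$t7=161&240=160
$t2=17+3=20
cmp $t2, 20  (cmp 20,20)
bne start: not taken
$t7=160*3=480
halt.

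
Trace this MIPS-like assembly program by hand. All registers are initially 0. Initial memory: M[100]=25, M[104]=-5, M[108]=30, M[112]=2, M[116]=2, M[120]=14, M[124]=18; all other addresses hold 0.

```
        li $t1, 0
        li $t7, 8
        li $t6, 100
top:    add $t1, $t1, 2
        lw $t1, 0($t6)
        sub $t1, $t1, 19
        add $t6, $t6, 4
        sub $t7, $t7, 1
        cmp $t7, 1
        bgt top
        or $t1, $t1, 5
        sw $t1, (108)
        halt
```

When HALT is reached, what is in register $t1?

after li $t1, 0: $t1=0
after li $t7, 8: $t7=8
after li $t6, 100: $t6=100
after add $t1, $t1, 2: $t1=0+2=2
after lw $t1, 0($t6): $t1=M[100]=25
after sub $t1, $t1, 19: $t1=25-19=6
after add $t6, $t6, 4: $t6=100+4=104
after sub $t7, $t7, 1: $t7=8-1=7
cmp $t7, 1  (cmp 7,1)
bgt top: taken
after add $t1, $t1, 2: $t1=6+2=8
after lw $t1, 0($t6): $t1=M[104]=-5
after sub $t1, $t1, 19: $t1=(-5)-19=-24
after add $t6, $t6, 4: $t6=104+4=108
after sub $t7, $t7, 1: $t7=7-1=6
cmp $t7, 1  (cmp 6,1)
bgt top: taken
after add $t1, $t1, 2: $t1=(-24)+2=-22
after lw $t1, 0($t6): $t1=M[108]=30
after sub $t1, $t1, 19: $t1=30-19=11
after add $t6, $t6, 4: $t6=108+4=112
after sub $t7, $t7, 1: $t7=6-1=5
cmp $t7, 1  (cmp 5,1)
bgt top: taken
after add $t1, $t1, 2: $t1=11+2=13
after lw $t1, 0($t6): $t1=M[112]=2
after sub $t1, $t1, 19: $t1=2-19=-17
after add $t6, $t6, 4: $t6=112+4=116
after sub $t7, $t7, 1: $t7=5-1=4
cmp $t7, 1  (cmp 4,1)
bgt top: taken
after add $t1, $t1, 2: $t1=(-17)+2=-15
after lw $t1, 0($t6): $t1=M[116]=2
after sub $t1, $t1, 19: $t1=2-19=-17
after add $t6, $t6, 4: $t6=116+4=120
after sub $t7, $t7, 1: $t7=4-1=3
cmp $t7, 1  (cmp 3,1)
bgt top: taken
after add $t1, $t1, 2: $t1=(-17)+2=-15
after lw $t1, 0($t6): $t1=M[120]=14
after sub $t1, $t1, 19: $t1=14-19=-5
after add $t6, $t6, 4: $t6=120+4=124
after sub $t7, $t7, 1: $t7=3-1=2
cmp $t7, 1  (cmp 2,1)
bgt top: taken
after add $t1, $t1, 2: $t1=(-5)+2=-3
after lw $t1, 0($t6): $t1=M[124]=18
after sub $t1, $t1, 19: $t1=18-19=-1
after add $t6, $t6, 4: $t6=124+4=128
after sub $t7, $t7, 1: $t7=2-1=1
cmp $t7, 1  (cmp 1,1)
bgt top: not taken
after or $t1, $t1, 5: $t1=(-1)|5=-1
sw $t1, (108) → M[108]=-1
halt.

-1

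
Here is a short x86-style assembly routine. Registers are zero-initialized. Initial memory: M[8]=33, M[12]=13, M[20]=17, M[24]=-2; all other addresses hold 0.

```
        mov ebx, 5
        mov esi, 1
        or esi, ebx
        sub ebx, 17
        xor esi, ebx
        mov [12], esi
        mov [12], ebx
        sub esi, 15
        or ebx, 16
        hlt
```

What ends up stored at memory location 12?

ebx=5
esi=1
esi=1|5=5
ebx=5-17=-12
esi=5^(-12)=-15
mov [12], esi → M[12]=-15
mov [12], ebx → M[12]=-12
esi=(-15)-15=-30
ebx=(-12)|16=-12
halt.

-12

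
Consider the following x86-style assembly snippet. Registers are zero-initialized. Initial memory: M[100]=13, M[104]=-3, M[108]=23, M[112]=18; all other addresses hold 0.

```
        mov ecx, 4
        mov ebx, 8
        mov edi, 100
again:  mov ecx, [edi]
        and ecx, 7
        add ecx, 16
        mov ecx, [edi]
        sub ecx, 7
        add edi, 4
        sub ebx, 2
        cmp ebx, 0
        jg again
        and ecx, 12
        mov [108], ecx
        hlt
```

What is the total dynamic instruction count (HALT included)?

42

ecx=4
ebx=8
edi=100
ecx=M[100]=13
ecx=13&7=5
ecx=5+16=21
ecx=M[100]=13
ecx=13-7=6
edi=100+4=104
ebx=8-2=6
cmp ebx, 0  (cmp 6,0)
jg again: taken
ecx=M[104]=-3
ecx=(-3)&7=5
ecx=5+16=21
ecx=M[104]=-3
ecx=(-3)-7=-10
edi=104+4=108
ebx=6-2=4
cmp ebx, 0  (cmp 4,0)
jg again: taken
ecx=M[108]=23
ecx=23&7=7
ecx=7+16=23
ecx=M[108]=23
ecx=23-7=16
edi=108+4=112
ebx=4-2=2
cmp ebx, 0  (cmp 2,0)
jg again: taken
ecx=M[112]=18
ecx=18&7=2
ecx=2+16=18
ecx=M[112]=18
ecx=18-7=11
edi=112+4=116
ebx=2-2=0
cmp ebx, 0  (cmp 0,0)
jg again: not taken
ecx=11&12=8
mov [108], ecx → M[108]=8
halt.
Total executed instructions: 42.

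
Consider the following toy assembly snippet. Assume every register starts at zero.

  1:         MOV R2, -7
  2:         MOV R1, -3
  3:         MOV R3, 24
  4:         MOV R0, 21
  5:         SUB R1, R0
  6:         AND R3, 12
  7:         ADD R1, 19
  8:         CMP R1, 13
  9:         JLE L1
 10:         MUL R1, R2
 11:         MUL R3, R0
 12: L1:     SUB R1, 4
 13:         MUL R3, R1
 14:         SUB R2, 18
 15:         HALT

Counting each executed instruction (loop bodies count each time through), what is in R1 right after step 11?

MOV R2, -7 → R2=-7
MOV R1, -3 → R1=-3
MOV R3, 24 → R3=24
MOV R0, 21 → R0=21
SUB R1, R0 → R1=(-3)-21=-24
AND R3, 12 → R3=24&12=8
ADD R1, 19 → R1=(-24)+19=-5
CMP R1, 13  (cmp -5,13)
JLE L1: taken
SUB R1, 4 → R1=(-5)-4=-9
MUL R3, R1 → R3=8*(-9)=-72
After step 11: R1 = -9.

-9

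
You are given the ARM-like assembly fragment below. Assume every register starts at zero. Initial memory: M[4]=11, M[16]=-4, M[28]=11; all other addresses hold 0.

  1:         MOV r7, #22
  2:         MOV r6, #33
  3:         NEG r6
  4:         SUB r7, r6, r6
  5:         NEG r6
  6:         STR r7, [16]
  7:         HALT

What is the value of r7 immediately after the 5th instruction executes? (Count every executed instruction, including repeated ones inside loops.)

0

MOV r7, #22 → r7=22
MOV r6, #33 → r6=33
NEG r6 → r6=-(33)=-33
SUB r7, r6, r6 → r7=(-33)-(-33)=0
NEG r6 → r6=-(-33)=33
After step 5: r7 = 0.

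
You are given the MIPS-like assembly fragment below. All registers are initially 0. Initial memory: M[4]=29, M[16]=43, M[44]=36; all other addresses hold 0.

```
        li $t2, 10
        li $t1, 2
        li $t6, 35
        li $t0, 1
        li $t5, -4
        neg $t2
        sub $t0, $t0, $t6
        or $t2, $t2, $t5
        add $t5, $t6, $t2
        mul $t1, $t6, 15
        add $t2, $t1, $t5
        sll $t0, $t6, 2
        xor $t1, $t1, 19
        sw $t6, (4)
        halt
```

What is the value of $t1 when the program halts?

after li $t2, 10: $t2=10
after li $t1, 2: $t1=2
after li $t6, 35: $t6=35
after li $t0, 1: $t0=1
after li $t5, -4: $t5=-4
after neg $t2: $t2=-(10)=-10
after sub $t0, $t0, $t6: $t0=1-35=-34
after or $t2, $t2, $t5: $t2=(-10)|(-4)=-2
after add $t5, $t6, $t2: $t5=35+(-2)=33
after mul $t1, $t6, 15: $t1=35*15=525
after add $t2, $t1, $t5: $t2=525+33=558
after sll $t0, $t6, 2: $t0=35<<2=140
after xor $t1, $t1, 19: $t1=525^19=542
sw $t6, (4) → M[4]=35
halt.

542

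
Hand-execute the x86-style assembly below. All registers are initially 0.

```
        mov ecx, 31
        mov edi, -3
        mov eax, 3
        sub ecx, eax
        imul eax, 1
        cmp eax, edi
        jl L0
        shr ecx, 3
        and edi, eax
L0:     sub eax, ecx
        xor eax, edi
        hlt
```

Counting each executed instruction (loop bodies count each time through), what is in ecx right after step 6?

28

ecx=31
edi=-3
eax=3
ecx=31-3=28
eax=3*1=3
cmp eax, edi  (cmp 3,-3)
After step 6: ecx = 28.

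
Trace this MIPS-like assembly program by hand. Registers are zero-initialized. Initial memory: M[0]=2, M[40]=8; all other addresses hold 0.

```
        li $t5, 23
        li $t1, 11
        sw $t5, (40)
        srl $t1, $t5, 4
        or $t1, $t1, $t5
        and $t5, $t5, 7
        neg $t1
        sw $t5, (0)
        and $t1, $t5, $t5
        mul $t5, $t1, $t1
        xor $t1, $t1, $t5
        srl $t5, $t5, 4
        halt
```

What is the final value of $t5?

3

li $t5, 23 → $t5=23
li $t1, 11 → $t1=11
sw $t5, (40) → M[40]=23
srl $t1, $t5, 4 → $t1=23>>4=1
or $t1, $t1, $t5 → $t1=1|23=23
and $t5, $t5, 7 → $t5=23&7=7
neg $t1 → $t1=-(23)=-23
sw $t5, (0) → M[0]=7
and $t1, $t5, $t5 → $t1=7&7=7
mul $t5, $t1, $t1 → $t5=7*7=49
xor $t1, $t1, $t5 → $t1=7^49=54
srl $t5, $t5, 4 → $t5=49>>4=3
halt.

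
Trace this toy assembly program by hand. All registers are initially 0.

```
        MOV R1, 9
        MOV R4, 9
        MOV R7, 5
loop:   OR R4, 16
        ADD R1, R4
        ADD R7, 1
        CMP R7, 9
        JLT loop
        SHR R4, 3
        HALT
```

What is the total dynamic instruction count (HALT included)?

MOV R1, 9 → R1=9
MOV R4, 9 → R4=9
MOV R7, 5 → R7=5
OR R4, 16 → R4=9|16=25
ADD R1, R4 → R1=9+25=34
ADD R7, 1 → R7=5+1=6
CMP R7, 9  (cmp 6,9)
JLT loop: taken
OR R4, 16 → R4=25|16=25
ADD R1, R4 → R1=34+25=59
ADD R7, 1 → R7=6+1=7
CMP R7, 9  (cmp 7,9)
JLT loop: taken
OR R4, 16 → R4=25|16=25
ADD R1, R4 → R1=59+25=84
ADD R7, 1 → R7=7+1=8
CMP R7, 9  (cmp 8,9)
JLT loop: taken
OR R4, 16 → R4=25|16=25
ADD R1, R4 → R1=84+25=109
ADD R7, 1 → R7=8+1=9
CMP R7, 9  (cmp 9,9)
JLT loop: not taken
SHR R4, 3 → R4=25>>3=3
halt.
Total executed instructions: 25.

25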